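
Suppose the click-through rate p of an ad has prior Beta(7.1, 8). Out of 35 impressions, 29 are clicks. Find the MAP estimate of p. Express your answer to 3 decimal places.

p̂_MAP = 0.730

Prior: Beta(7.1, 8).
Data: 29 successes in 35 trials. The binomial likelihood contributes p^29(1−p)^6, so the posterior is Beta(7.1+29, 8+6) = Beta(36.1, 14).
For Beta(a, b) with a, b > 1 the mode is (a−1)/(a+b−2) = 35.1/48.1 ≈ 0.730.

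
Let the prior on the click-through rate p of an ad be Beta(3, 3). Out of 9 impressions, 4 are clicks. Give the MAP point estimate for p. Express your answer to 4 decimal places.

Prior: Beta(3, 3).
Data: 4 successes in 9 trials. The binomial likelihood contributes p^4(1−p)^5, so the posterior is Beta(3+4, 3+5) = Beta(7, 8).
For Beta(a, b) with a, b > 1 the mode is (a−1)/(a+b−2) = 6/13 ≈ 0.4615.

p̂_MAP = 0.4615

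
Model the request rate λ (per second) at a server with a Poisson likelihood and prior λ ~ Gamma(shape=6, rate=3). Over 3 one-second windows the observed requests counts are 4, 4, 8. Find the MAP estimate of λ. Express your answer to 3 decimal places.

Σxᵢ = 4+4+8 = 16, with n = 3.
Posterior ∝ λ^5e^(−3λ) · λ^16e^(−3λ) = λ^21e^(−6λ), i.e. Gamma(shape=22, rate=6).
The mode of a Gamma(a, b) with a ≥ 1 (shape–rate) is (a−1)/b = 21/6 ≈ 3.500.

λ̂_MAP = 3.500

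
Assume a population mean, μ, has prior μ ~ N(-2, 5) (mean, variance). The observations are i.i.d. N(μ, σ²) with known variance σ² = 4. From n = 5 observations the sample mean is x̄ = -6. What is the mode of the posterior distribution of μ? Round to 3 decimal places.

n = 5, x̄ = -6.
For a Normal prior and Normal likelihood with known variance, the posterior is Normal; its mode equals its mean, the precision-weighted average.
Prior precision 1/σ₀² = 1/5 = 0.2; data precision n/σ² = 5/4 = 1.25.
μ̂ = (0.2·(-2) + 1.25·(-6)) / (0.2 + 1.25) = (-7.9)/1.45 = -158/29 ≈ -5.448.

μ̂_MAP = -5.448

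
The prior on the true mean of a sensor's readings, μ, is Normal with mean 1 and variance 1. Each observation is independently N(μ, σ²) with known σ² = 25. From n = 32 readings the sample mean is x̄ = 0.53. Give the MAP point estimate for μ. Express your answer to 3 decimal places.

μ̂_MAP = 0.736

n = 32, x̄ = 0.53.
For a Normal prior and Normal likelihood with known variance, the posterior is Normal; its mode equals its mean, the precision-weighted average.
Prior precision 1/σ₀² = 1/1 = 1; data precision n/σ² = 32/25 = 1.28.
μ̂ = (1·1 + 1.28·0.53) / (1 + 1.28) = 1.6784/2.28 = 1049/1425 ≈ 0.736.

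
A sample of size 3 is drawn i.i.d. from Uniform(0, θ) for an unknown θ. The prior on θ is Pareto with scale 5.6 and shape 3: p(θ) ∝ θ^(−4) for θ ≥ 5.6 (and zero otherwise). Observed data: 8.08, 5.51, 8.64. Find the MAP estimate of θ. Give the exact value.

θ̂_MAP = 8.64

The Uniform(0, θ) likelihood is θ^(−n) for θ ≥ max(xᵢ), zero otherwise. Here max(xᵢ) = 8.64.
Posterior ∝ θ^(−4) · θ^(−3) = θ^(−7) on θ ≥ max(5.6, 8.64) = 8.64.
This density is strictly decreasing in θ, so the posterior mode lies at the lower boundary of the support.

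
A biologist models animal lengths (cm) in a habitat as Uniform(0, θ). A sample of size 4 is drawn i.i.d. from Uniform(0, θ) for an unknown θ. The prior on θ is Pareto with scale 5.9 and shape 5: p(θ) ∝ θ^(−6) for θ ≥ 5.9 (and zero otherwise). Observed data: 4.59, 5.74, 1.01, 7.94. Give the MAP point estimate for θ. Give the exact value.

θ̂_MAP = 7.94

The Uniform(0, θ) likelihood is θ^(−n) for θ ≥ max(xᵢ), zero otherwise. Here max(xᵢ) = 7.94.
Posterior ∝ θ^(−6) · θ^(−4) = θ^(−10) on θ ≥ max(5.9, 7.94) = 7.94.
This density is strictly decreasing in θ, so the posterior mode lies at the lower boundary of the support.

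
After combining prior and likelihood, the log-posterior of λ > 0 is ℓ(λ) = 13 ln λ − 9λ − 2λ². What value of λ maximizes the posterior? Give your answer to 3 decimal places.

λ̂_MAP = 1.000

ℓ'(λ) = 13/λ − 9 − 4λ. Setting this to zero and multiplying by λ: 4λ² + 9λ − 13 = 0.
λ = (−9 + √(9² + 4·4·13)) / (2·4) = (−9 + √289) / 8 = (−9 + 17)/8 = 1.
ℓ''(λ) = −13/λ² − 4 < 0, confirming a maximum.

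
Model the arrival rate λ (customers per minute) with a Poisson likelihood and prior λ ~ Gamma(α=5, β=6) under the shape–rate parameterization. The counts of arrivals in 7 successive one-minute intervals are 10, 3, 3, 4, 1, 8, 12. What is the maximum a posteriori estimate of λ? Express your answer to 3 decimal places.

λ̂_MAP = 3.462

Σxᵢ = 10+3+3+4+1+8+12 = 41, with n = 7.
Posterior ∝ λ^4e^(−6λ) · λ^41e^(−7λ) = λ^45e^(−13λ), i.e. Gamma(shape=46, rate=13).
The mode of a Gamma(a, b) with a ≥ 1 (shape–rate) is (a−1)/b = 45/13 ≈ 3.462.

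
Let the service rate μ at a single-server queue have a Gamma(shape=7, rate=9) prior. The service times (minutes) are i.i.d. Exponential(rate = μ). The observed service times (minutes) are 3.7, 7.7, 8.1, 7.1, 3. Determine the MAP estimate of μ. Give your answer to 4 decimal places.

μ̂_MAP = 0.2850

The Exponential(rate=μ) likelihood is ∝ μ^n e^(−μΣtᵢ). Here n = 5 and Σtᵢ = 3.7 + 7.7 + 8.1 + 7.1 + 3 = 29.6.
Posterior ∝ μ^6e^(−9μ) · μ^5e^(−29.6μ) = μ^11e^(−38.6μ), i.e. Gamma(12, 38.6).
Mode = (a−1)/b = 11/38.6 ≈ 0.2850.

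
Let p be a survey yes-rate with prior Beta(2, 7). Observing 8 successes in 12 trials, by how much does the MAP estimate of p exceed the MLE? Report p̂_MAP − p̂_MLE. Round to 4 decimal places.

MAP − MLE = -0.1930

Posterior is Beta(10, 11); MAP = (10−1)/(21−2) = 9/19 ≈ 0.47368.
MLE ignores the prior: p̂_MLE = k/n = 8/12 ≈ 0.66667.
Difference = 9/19 − 8/12 = -11/57 ≈ -0.1930.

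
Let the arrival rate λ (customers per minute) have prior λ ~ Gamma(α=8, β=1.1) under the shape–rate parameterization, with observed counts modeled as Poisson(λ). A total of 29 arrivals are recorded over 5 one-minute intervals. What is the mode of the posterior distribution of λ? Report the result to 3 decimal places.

λ̂_MAP = 5.902

Σxᵢ = 29, n = 5.
Posterior ∝ λ^7e^(−1.1λ) · λ^29e^(−5λ) = λ^36e^(−6.1λ), i.e. Gamma(shape=37, rate=6.1).
The mode of a Gamma(a, b) with a ≥ 1 (shape–rate) is (a−1)/b = 36/6.1 ≈ 5.902.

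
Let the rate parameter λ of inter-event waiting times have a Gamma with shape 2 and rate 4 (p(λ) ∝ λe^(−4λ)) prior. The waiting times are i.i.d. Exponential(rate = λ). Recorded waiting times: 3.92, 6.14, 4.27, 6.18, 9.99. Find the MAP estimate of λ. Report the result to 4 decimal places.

λ̂_MAP = 0.1739

The Exponential(rate=λ) likelihood is ∝ λ^n e^(−λΣtᵢ). Here n = 5 and Σtᵢ = 3.92 + 6.14 + 4.27 + 6.18 + 9.99 = 30.50.
Posterior ∝ λe^(−4λ) · λ^5e^(−30.50λ) = λ^6e^(−34.50λ), i.e. Gamma(7, 34.50).
Mode = (a−1)/b = 6/34.50 ≈ 0.1739.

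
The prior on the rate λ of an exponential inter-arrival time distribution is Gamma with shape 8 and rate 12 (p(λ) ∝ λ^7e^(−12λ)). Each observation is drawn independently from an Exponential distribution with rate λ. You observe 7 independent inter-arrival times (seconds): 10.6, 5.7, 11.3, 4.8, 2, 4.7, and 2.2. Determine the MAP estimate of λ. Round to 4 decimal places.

The Exponential(rate=λ) likelihood is ∝ λ^n e^(−λΣtᵢ). Here n = 7 and Σtᵢ = 10.6 + 5.7 + 11.3 + 4.8 + 2 + 4.7 + 2.2 = 41.3.
Posterior ∝ λ^7e^(−12λ) · λ^7e^(−41.3λ) = λ^14e^(−53.3λ), i.e. Gamma(15, 53.3).
Mode = (a−1)/b = 14/53.3 ≈ 0.2627.

λ̂_MAP = 0.2627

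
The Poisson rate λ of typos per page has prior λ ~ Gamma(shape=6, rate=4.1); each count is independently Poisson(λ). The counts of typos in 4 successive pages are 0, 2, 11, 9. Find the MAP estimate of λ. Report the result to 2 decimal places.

Σxᵢ = 0+2+11+9 = 22, with n = 4.
Posterior ∝ λ^5e^(−4.1λ) · λ^22e^(−4λ) = λ^27e^(−8.1λ), i.e. Gamma(shape=28, rate=8.1).
The mode of a Gamma(a, b) with a ≥ 1 (shape–rate) is (a−1)/b = 27/8.1 ≈ 3.33.

λ̂_MAP = 3.33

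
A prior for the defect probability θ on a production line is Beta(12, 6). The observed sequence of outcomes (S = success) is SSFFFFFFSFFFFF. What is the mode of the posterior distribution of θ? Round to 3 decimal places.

Prior: Beta(12, 6).
Data: 3 successes in 14 trials (from the sequence). The binomial likelihood contributes θ^3(1−θ)^11, so the posterior is Beta(12+3, 6+11) = Beta(15, 17).
For Beta(a, b) with a, b > 1 the mode is (a−1)/(a+b−2) = 14/30 ≈ 0.467.

θ̂_MAP = 0.467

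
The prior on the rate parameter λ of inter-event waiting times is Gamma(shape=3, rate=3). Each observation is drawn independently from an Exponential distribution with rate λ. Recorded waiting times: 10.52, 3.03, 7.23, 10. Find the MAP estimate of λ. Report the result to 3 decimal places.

λ̂_MAP = 0.178

The Exponential(rate=λ) likelihood is ∝ λ^n e^(−λΣtᵢ). Here n = 4 and Σtᵢ = 10.52 + 3.03 + 7.23 + 10 = 30.78.
Posterior ∝ λ^2e^(−3λ) · λ^4e^(−30.78λ) = λ^6e^(−33.78λ), i.e. Gamma(7, 33.78).
Mode = (a−1)/b = 6/33.78 ≈ 0.178.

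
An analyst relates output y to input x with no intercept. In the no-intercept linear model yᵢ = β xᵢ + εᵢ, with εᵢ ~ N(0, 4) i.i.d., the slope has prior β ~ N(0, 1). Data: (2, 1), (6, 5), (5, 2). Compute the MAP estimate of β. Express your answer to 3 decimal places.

log p(β | y) = −Σ(yᵢ − βxᵢ)²/(2·4) − β²/(2·1) + const.
Setting the derivative to zero: Σxᵢ(yᵢ − βxᵢ)/4 − β/1 = 0, so β = Σxᵢyᵢ / (Σxᵢ² + σ²/τ²).
Σxᵢyᵢ = 2·1 + 6·5 + 5·2 = 42; Σxᵢ² = 65; σ²/τ² = 4.
β̂_MAP = 42 / (65 + 4) = 42/69 ≈ 0.609.

β̂_MAP = 0.609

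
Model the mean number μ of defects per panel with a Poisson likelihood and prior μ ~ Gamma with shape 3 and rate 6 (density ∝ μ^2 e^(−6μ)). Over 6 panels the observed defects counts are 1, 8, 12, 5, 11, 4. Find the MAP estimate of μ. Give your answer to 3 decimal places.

μ̂_MAP = 3.583

Σxᵢ = 1+8+12+5+11+4 = 41, with n = 6.
Posterior ∝ μ^2e^(−6μ) · μ^41e^(−6μ) = μ^43e^(−12μ), i.e. Gamma(shape=44, rate=12).
The mode of a Gamma(a, b) with a ≥ 1 (shape–rate) is (a−1)/b = 43/12 ≈ 3.583.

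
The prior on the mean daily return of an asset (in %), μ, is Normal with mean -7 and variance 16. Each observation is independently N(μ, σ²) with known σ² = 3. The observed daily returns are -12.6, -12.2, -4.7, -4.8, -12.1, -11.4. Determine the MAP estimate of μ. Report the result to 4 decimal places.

μ̂_MAP = -9.5535

n = 6; x̄ = ((-12.6) + (-12.2) + (-4.7) + (-4.8) + (-12.1) + (-11.4))/6 = -57.8/6 = -289/30 ≈ -9.6333.
For a Normal prior and Normal likelihood with known variance, the posterior is Normal; its mode equals its mean, the precision-weighted average.
Prior precision 1/σ₀² = 1/16 = 0.0625; data precision n/σ² = 6/3 = 2.
μ̂ = (0.0625·(-7) + 2·(-289/30)) / (0.0625 + 2) = (-4729/240)/2.0625 = -4729/495 ≈ -9.5535.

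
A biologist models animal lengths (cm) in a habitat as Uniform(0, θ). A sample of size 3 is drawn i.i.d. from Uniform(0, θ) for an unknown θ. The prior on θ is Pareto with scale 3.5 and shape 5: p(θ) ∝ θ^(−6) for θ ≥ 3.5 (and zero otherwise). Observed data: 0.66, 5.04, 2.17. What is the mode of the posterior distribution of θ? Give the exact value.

θ̂_MAP = 5.04

The Uniform(0, θ) likelihood is θ^(−n) for θ ≥ max(xᵢ), zero otherwise. Here max(xᵢ) = 5.04.
Posterior ∝ θ^(−6) · θ^(−3) = θ^(−9) on θ ≥ max(3.5, 5.04) = 5.04.
This density is strictly decreasing in θ, so the posterior mode lies at the lower boundary of the support.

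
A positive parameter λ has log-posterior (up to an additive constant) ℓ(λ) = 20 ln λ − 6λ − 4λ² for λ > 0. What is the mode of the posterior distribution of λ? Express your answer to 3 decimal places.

λ̂_MAP = 1.250

ℓ'(λ) = 20/λ − 6 − 8λ. Setting this to zero and multiplying by λ: 8λ² + 6λ − 20 = 0.
λ = (−6 + √(6² + 4·8·20)) / (2·8) = (−6 + √676) / 16 = (−6 + 26)/16 = 5/4.
ℓ''(λ) = −20/λ² − 8 < 0, confirming a maximum.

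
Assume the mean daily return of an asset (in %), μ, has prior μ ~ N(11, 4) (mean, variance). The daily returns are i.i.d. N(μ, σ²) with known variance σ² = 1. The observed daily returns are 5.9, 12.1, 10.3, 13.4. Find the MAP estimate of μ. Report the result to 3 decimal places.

n = 4; x̄ = (5.9 + 12.1 + 10.3 + 13.4)/4 = 41.7/4 = 10.425.
For a Normal prior and Normal likelihood with known variance, the posterior is Normal; its mode equals its mean, the precision-weighted average.
Prior precision 1/σ₀² = 1/4 = 0.25; data precision n/σ² = 4/1 = 4.
μ̂ = (0.25·11 + 4·10.425) / (0.25 + 4) = 44.45/4.25 = 889/85 ≈ 10.459.

μ̂_MAP = 10.459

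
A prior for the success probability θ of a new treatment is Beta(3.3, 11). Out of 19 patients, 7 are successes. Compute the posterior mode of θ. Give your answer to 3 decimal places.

θ̂_MAP = 0.297

Prior: Beta(3.3, 11).
Data: 7 successes in 19 trials. The binomial likelihood contributes θ^7(1−θ)^12, so the posterior is Beta(3.3+7, 11+12) = Beta(10.3, 23).
For Beta(a, b) with a, b > 1 the mode is (a−1)/(a+b−2) = 9.3/31.3 ≈ 0.297.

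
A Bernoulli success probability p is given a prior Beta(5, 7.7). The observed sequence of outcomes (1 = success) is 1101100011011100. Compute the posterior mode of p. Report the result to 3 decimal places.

Prior: Beta(5, 7.7).
Data: 9 successes in 16 trials (from the sequence). The binomial likelihood contributes p^9(1−p)^7, so the posterior is Beta(5+9, 7.7+7) = Beta(14, 14.7).
For Beta(a, b) with a, b > 1 the mode is (a−1)/(a+b−2) = 13/26.7 ≈ 0.487.

p̂_MAP = 0.487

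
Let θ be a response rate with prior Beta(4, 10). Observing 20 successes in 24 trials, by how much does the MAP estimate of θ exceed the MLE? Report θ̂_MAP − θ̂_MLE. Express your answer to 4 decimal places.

MAP − MLE = -0.1944

Posterior is Beta(24, 14); MAP = (24−1)/(38−2) = 23/36 ≈ 0.63889.
MLE ignores the prior: θ̂_MLE = k/n = 20/24 ≈ 0.83333.
Difference = 23/36 − 20/24 = -7/36 ≈ -0.1944.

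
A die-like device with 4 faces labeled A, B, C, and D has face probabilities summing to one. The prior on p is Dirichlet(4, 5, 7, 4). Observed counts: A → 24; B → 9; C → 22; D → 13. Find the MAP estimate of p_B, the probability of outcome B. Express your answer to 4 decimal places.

The posterior is Dirichlet(αᵢ + nᵢ) = Dirichlet(28, 14, 29, 17).
For a Dirichlet(a₁,…,a_K) with all aᵢ > 1, the mode has j-th component (aⱼ − 1)/(Σaᵢ − K).
Here Σaᵢ = 88 and K = 4, so p_B = (14 − 1)/(88 − 4) = 13/84 ≈ 0.1548.

MAP estimate of p_B = 0.1548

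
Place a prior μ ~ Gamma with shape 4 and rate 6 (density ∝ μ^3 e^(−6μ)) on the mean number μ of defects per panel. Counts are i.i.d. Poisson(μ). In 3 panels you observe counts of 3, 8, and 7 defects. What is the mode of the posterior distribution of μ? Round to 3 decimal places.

μ̂_MAP = 2.333

Σxᵢ = 3+8+7 = 18, with n = 3.
Posterior ∝ μ^3e^(−6μ) · μ^18e^(−3μ) = μ^21e^(−9μ), i.e. Gamma(shape=22, rate=9).
The mode of a Gamma(a, b) with a ≥ 1 (shape–rate) is (a−1)/b = 21/9 ≈ 2.333.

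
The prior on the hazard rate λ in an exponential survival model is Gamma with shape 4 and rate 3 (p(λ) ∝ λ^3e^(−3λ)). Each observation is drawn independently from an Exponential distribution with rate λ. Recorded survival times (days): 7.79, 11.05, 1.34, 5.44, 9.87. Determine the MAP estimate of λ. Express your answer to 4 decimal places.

λ̂_MAP = 0.2078

The Exponential(rate=λ) likelihood is ∝ λ^n e^(−λΣtᵢ). Here n = 5 and Σtᵢ = 7.79 + 11.05 + 1.34 + 5.44 + 9.87 = 35.49.
Posterior ∝ λ^3e^(−3λ) · λ^5e^(−35.49λ) = λ^8e^(−38.49λ), i.e. Gamma(9, 38.49).
Mode = (a−1)/b = 8/38.49 ≈ 0.2078.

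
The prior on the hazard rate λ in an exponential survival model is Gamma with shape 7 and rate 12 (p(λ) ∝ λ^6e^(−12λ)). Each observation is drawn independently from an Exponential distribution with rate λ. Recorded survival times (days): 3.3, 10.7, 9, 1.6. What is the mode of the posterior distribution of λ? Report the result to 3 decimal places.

λ̂_MAP = 0.273

The Exponential(rate=λ) likelihood is ∝ λ^n e^(−λΣtᵢ). Here n = 4 and Σtᵢ = 3.3 + 10.7 + 9 + 1.6 = 24.6.
Posterior ∝ λ^6e^(−12λ) · λ^4e^(−24.6λ) = λ^10e^(−36.6λ), i.e. Gamma(11, 36.6).
Mode = (a−1)/b = 10/36.6 ≈ 0.273.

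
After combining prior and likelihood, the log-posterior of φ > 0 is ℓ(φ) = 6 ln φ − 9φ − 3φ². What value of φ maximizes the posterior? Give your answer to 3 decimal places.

ℓ'(φ) = 6/φ − 9 − 6φ. Setting this to zero and multiplying by φ: 6φ² + 9φ − 6 = 0.
φ = (−9 + √(9² + 4·6·6)) / (2·6) = (−9 + √225) / 12 = (−9 + 15)/12 = 1/2.
ℓ''(φ) = −6/φ² − 6 < 0, confirming a maximum.

φ̂_MAP = 0.500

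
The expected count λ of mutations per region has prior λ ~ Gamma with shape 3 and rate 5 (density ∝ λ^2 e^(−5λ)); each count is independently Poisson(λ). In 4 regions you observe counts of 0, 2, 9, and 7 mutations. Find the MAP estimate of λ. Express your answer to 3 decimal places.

λ̂_MAP = 2.222

Σxᵢ = 0+2+9+7 = 18, with n = 4.
Posterior ∝ λ^2e^(−5λ) · λ^18e^(−4λ) = λ^20e^(−9λ), i.e. Gamma(shape=21, rate=9).
The mode of a Gamma(a, b) with a ≥ 1 (shape–rate) is (a−1)/b = 20/9 ≈ 2.222.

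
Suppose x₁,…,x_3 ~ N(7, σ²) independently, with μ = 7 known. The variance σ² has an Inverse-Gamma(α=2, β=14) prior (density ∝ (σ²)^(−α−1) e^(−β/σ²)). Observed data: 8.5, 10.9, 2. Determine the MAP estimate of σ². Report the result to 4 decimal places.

σ̂²_MAP = 7.8289

Sum of squared deviations about the known mean: SS = (8.5−7)² + (10.9−7)² + (2−7)² = 42.46.
The Normal likelihood contributes (σ²)^(−n/2) exp(−SS/(2σ²)), so the posterior is Inverse-Gamma(α + n/2, β + SS/2) = Inverse-Gamma(3.5, 35.23).
The mode of Inverse-Gamma(a, b) is b/(a+1) = 35.23/4.5 ≈ 7.8289.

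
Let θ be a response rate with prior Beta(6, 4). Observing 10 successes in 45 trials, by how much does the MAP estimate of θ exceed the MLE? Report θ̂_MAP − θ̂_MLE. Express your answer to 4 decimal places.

MAP − MLE = 0.0608

Posterior is Beta(16, 39); MAP = (16−1)/(55−2) = 15/53 ≈ 0.28302.
MLE ignores the prior: θ̂_MLE = k/n = 10/45 ≈ 0.22222.
Difference = 15/53 − 10/45 = 29/477 ≈ 0.0608.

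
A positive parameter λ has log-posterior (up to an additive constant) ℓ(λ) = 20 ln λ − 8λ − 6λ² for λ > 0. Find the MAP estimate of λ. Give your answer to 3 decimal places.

ℓ'(λ) = 20/λ − 8 − 12λ. Setting this to zero and multiplying by λ: 12λ² + 8λ − 20 = 0.
λ = (−8 + √(8² + 4·12·20)) / (2·12) = (−8 + √1024) / 24 = (−8 + 32)/24 = 1.
ℓ''(λ) = −20/λ² − 12 < 0, confirming a maximum.

λ̂_MAP = 1.000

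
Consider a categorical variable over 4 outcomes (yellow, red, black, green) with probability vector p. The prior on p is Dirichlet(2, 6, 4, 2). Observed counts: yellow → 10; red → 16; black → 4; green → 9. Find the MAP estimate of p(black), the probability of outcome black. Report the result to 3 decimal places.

MAP estimate of p(black) = 0.143

The posterior is Dirichlet(αᵢ + nᵢ) = Dirichlet(12, 22, 8, 11).
For a Dirichlet(a₁,…,a_K) with all aᵢ > 1, the mode has j-th component (aⱼ − 1)/(Σaᵢ − K).
Here Σaᵢ = 53 and K = 4, so p(black) = (8 − 1)/(53 − 4) = 7/49 ≈ 0.143.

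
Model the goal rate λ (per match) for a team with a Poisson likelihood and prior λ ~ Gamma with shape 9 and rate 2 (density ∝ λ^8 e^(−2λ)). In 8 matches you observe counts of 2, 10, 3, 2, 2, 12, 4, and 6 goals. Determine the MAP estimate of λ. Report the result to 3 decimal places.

λ̂_MAP = 4.900

Σxᵢ = 2+10+3+2+2+12+4+6 = 41, with n = 8.
Posterior ∝ λ^8e^(−2λ) · λ^41e^(−8λ) = λ^49e^(−10λ), i.e. Gamma(shape=50, rate=10).
The mode of a Gamma(a, b) with a ≥ 1 (shape–rate) is (a−1)/b = 49/10 ≈ 4.900.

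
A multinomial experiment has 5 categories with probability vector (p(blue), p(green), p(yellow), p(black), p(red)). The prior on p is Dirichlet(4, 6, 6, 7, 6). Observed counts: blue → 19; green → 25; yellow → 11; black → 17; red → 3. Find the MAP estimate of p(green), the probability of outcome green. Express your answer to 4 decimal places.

The posterior is Dirichlet(αᵢ + nᵢ) = Dirichlet(23, 31, 17, 24, 9).
For a Dirichlet(a₁,…,a_K) with all aᵢ > 1, the mode has j-th component (aⱼ − 1)/(Σaᵢ − K).
Here Σaᵢ = 104 and K = 5, so p(green) = (31 − 1)/(104 − 5) = 30/99 ≈ 0.3030.

MAP estimate of p(green) = 0.3030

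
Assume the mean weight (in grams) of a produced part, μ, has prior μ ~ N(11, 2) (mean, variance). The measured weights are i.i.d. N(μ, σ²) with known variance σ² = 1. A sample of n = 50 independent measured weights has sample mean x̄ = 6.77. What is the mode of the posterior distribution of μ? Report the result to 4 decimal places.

μ̂_MAP = 6.8119

n = 50, x̄ = 6.77.
For a Normal prior and Normal likelihood with known variance, the posterior is Normal; its mode equals its mean, the precision-weighted average.
Prior precision 1/σ₀² = 1/2 = 0.5; data precision n/σ² = 50/1 = 50.
μ̂ = (0.5·11 + 50·6.77) / (0.5 + 50) = 344/50.5 = 688/101 ≈ 6.8119.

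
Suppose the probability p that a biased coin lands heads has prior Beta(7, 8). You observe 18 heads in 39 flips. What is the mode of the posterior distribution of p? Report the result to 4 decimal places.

Prior: Beta(7, 8).
Data: 18 successes in 39 trials. The binomial likelihood contributes p^18(1−p)^21, so the posterior is Beta(7+18, 8+21) = Beta(25, 29).
For Beta(a, b) with a, b > 1 the mode is (a−1)/(a+b−2) = 24/52 ≈ 0.4615.

p̂_MAP = 0.4615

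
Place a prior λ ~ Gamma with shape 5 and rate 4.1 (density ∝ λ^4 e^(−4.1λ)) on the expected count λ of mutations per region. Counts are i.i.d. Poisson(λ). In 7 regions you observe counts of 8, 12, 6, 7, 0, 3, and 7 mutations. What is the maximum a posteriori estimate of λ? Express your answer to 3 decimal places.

Σxᵢ = 8+12+6+7+0+3+7 = 43, with n = 7.
Posterior ∝ λ^4e^(−4.1λ) · λ^43e^(−7λ) = λ^47e^(−11.1λ), i.e. Gamma(shape=48, rate=11.1).
The mode of a Gamma(a, b) with a ≥ 1 (shape–rate) is (a−1)/b = 47/11.1 ≈ 4.234.

λ̂_MAP = 4.234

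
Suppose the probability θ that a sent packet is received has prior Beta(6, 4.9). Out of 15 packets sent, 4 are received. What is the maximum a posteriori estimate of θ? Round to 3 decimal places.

Prior: Beta(6, 4.9).
Data: 4 successes in 15 trials. The binomial likelihood contributes θ^4(1−θ)^11, so the posterior is Beta(6+4, 4.9+11) = Beta(10, 15.9).
For Beta(a, b) with a, b > 1 the mode is (a−1)/(a+b−2) = 9/23.9 ≈ 0.377.

θ̂_MAP = 0.377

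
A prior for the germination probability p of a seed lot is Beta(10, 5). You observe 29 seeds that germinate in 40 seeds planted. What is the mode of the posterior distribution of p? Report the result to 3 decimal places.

p̂_MAP = 0.717

Prior: Beta(10, 5).
Data: 29 successes in 40 trials. The binomial likelihood contributes p^29(1−p)^11, so the posterior is Beta(10+29, 5+11) = Beta(39, 16).
For Beta(a, b) with a, b > 1 the mode is (a−1)/(a+b−2) = 38/53 ≈ 0.717.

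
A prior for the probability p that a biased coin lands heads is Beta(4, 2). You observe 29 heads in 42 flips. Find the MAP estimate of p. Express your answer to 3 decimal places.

p̂_MAP = 0.696

Prior: Beta(4, 2).
Data: 29 successes in 42 trials. The binomial likelihood contributes p^29(1−p)^13, so the posterior is Beta(4+29, 2+13) = Beta(33, 15).
For Beta(a, b) with a, b > 1 the mode is (a−1)/(a+b−2) = 32/46 ≈ 0.696.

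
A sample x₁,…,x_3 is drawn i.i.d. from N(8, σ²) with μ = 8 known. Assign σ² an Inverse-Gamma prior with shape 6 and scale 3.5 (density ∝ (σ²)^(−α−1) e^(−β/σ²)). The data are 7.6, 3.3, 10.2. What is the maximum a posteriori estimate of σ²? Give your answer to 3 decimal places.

Sum of squared deviations about the known mean: SS = (7.6−8)² + (3.3−8)² + (10.2−8)² = 27.09.
The Normal likelihood contributes (σ²)^(−n/2) exp(−SS/(2σ²)), so the posterior is Inverse-Gamma(α + n/2, β + SS/2) = Inverse-Gamma(7.5, 17.045).
The mode of Inverse-Gamma(a, b) is b/(a+1) = 17.045/8.5 ≈ 2.005.

σ̂²_MAP = 2.005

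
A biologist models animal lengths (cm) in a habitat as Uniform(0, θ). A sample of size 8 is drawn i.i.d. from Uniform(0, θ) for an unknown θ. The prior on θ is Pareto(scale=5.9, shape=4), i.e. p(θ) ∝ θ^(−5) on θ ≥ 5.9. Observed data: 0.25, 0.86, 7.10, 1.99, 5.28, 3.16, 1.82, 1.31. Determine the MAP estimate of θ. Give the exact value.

The Uniform(0, θ) likelihood is θ^(−n) for θ ≥ max(xᵢ), zero otherwise. Here max(xᵢ) = 7.10.
Posterior ∝ θ^(−5) · θ^(−8) = θ^(−13) on θ ≥ max(5.9, 7.10) = 7.10.
This density is strictly decreasing in θ, so the posterior mode lies at the lower boundary of the support.

θ̂_MAP = 7.10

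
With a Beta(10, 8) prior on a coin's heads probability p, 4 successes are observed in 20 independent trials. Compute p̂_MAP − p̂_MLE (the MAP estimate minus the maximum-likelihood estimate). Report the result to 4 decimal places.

Posterior is Beta(14, 24); MAP = (14−1)/(38−2) = 13/36 ≈ 0.36111.
MLE ignores the prior: p̂_MLE = k/n = 4/20 ≈ 0.20000.
Difference = 13/36 − 4/20 = 29/180 ≈ 0.1611.

MAP − MLE = 0.1611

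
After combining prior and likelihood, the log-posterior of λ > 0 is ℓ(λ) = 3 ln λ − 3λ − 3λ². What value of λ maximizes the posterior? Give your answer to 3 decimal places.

ℓ'(λ) = 3/λ − 3 − 6λ. Setting this to zero and multiplying by λ: 6λ² + 3λ − 3 = 0.
λ = (−3 + √(3² + 4·6·3)) / (2·6) = (−3 + √81) / 12 = (−3 + 9)/12 = 1/2.
ℓ''(λ) = −3/λ² − 6 < 0, confirming a maximum.

λ̂_MAP = 0.500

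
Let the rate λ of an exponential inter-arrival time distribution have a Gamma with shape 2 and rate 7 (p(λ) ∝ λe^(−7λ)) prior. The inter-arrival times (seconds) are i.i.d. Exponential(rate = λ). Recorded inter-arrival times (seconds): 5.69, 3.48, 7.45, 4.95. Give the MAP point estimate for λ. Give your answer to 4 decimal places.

The Exponential(rate=λ) likelihood is ∝ λ^n e^(−λΣtᵢ). Here n = 4 and Σtᵢ = 5.69 + 3.48 + 7.45 + 4.95 = 21.57.
Posterior ∝ λe^(−7λ) · λ^4e^(−21.57λ) = λ^5e^(−28.57λ), i.e. Gamma(6, 28.57).
Mode = (a−1)/b = 5/28.57 ≈ 0.1750.

λ̂_MAP = 0.1750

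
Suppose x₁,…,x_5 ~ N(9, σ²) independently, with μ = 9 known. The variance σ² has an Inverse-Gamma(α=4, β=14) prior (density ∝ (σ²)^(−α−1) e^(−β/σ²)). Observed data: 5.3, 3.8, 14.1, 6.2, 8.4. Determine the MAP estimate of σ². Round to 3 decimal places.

Sum of squared deviations about the known mean: SS = (5.3−9)² + (3.8−9)² + (14.1−9)² + (6.2−9)² + (8.4−9)² = 74.94.
The Normal likelihood contributes (σ²)^(−n/2) exp(−SS/(2σ²)), so the posterior is Inverse-Gamma(α + n/2, β + SS/2) = Inverse-Gamma(6.5, 51.47).
The mode of Inverse-Gamma(a, b) is b/(a+1) = 51.47/7.5 ≈ 6.863.

σ̂²_MAP = 6.863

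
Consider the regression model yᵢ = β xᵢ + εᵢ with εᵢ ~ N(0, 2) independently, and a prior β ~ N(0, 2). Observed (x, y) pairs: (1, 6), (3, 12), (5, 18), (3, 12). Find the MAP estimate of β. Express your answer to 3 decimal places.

log p(β | y) = −Σ(yᵢ − βxᵢ)²/(2·2) − β²/(2·2) + const.
Setting the derivative to zero: Σxᵢ(yᵢ − βxᵢ)/2 − β/2 = 0, so β = Σxᵢyᵢ / (Σxᵢ² + σ²/τ²).
Σxᵢyᵢ = 1·6 + 3·12 + 5·18 + 3·12 = 168; Σxᵢ² = 44; σ²/τ² = 1.
β̂_MAP = 168 / (44 + 1) = 168/45 ≈ 3.733.

β̂_MAP = 3.733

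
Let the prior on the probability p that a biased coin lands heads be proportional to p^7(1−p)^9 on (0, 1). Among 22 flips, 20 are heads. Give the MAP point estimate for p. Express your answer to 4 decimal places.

The prior density ∝ p^7(1−p)^9 is the kernel of Beta(8, 10).
Data: 20 successes in 22 trials. The binomial likelihood contributes p^20(1−p)^2, so the posterior is Beta(8+20, 10+2) = Beta(28, 12).
For Beta(a, b) with a, b > 1 the mode is (a−1)/(a+b−2) = 27/38 ≈ 0.7105.

p̂_MAP = 0.7105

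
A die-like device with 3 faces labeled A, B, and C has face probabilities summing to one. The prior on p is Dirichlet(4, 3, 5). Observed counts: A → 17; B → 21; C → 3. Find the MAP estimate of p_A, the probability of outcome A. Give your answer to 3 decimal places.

MAP estimate of p_A = 0.400

The posterior is Dirichlet(αᵢ + nᵢ) = Dirichlet(21, 24, 8).
For a Dirichlet(a₁,…,a_K) with all aᵢ > 1, the mode has j-th component (aⱼ − 1)/(Σaᵢ − K).
Here Σaᵢ = 53 and K = 3, so p_A = (21 − 1)/(53 − 3) = 20/50 ≈ 0.400.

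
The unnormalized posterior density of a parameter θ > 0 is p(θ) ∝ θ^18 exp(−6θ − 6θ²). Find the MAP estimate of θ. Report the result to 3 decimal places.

θ̂_MAP = 1.000

ℓ'(θ) = 18/θ − 6 − 12θ. Setting this to zero and multiplying by θ: 12θ² + 6θ − 18 = 0.
θ = (−6 + √(6² + 4·12·18)) / (2·12) = (−6 + √900) / 24 = (−6 + 30)/24 = 1.
ℓ''(θ) = −18/θ² − 12 < 0, confirming a maximum.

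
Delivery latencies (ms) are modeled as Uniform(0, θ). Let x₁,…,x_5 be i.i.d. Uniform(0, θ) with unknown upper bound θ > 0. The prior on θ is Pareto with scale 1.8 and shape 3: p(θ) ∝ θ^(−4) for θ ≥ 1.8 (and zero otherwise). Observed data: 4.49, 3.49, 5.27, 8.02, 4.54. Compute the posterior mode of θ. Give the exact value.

θ̂_MAP = 8.02

The Uniform(0, θ) likelihood is θ^(−n) for θ ≥ max(xᵢ), zero otherwise. Here max(xᵢ) = 8.02.
Posterior ∝ θ^(−4) · θ^(−5) = θ^(−9) on θ ≥ max(1.8, 8.02) = 8.02.
This density is strictly decreasing in θ, so the posterior mode lies at the lower boundary of the support.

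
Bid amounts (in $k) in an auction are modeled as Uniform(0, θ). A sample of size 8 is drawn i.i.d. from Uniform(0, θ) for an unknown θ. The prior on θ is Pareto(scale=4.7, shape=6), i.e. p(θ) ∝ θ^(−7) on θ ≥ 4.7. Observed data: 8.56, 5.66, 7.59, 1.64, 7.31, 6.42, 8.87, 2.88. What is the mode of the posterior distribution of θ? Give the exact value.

The Uniform(0, θ) likelihood is θ^(−n) for θ ≥ max(xᵢ), zero otherwise. Here max(xᵢ) = 8.87.
Posterior ∝ θ^(−7) · θ^(−8) = θ^(−15) on θ ≥ max(4.7, 8.87) = 8.87.
This density is strictly decreasing in θ, so the posterior mode lies at the lower boundary of the support.

θ̂_MAP = 8.87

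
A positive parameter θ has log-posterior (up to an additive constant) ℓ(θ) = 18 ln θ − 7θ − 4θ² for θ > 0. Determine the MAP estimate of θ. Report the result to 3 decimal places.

θ̂_MAP = 1.125

ℓ'(θ) = 18/θ − 7 − 8θ. Setting this to zero and multiplying by θ: 8θ² + 7θ − 18 = 0.
θ = (−7 + √(7² + 4·8·18)) / (2·8) = (−7 + √625) / 16 = (−7 + 25)/16 = 9/8.
ℓ''(θ) = −18/θ² − 8 < 0, confirming a maximum.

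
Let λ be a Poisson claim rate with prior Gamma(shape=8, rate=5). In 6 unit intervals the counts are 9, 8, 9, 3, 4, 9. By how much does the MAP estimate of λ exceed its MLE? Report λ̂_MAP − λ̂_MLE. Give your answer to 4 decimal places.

Σxᵢ = 42. Posterior is Gamma(50, 11); MAP = (50−1)/11 = 49/11 ≈ 4.45455.
MLE = x̄ = 42/6 ≈ 7.00000.
Difference = 49/11 − 42/6 = -28/11 ≈ -2.5455.

MAP − MLE = -2.5455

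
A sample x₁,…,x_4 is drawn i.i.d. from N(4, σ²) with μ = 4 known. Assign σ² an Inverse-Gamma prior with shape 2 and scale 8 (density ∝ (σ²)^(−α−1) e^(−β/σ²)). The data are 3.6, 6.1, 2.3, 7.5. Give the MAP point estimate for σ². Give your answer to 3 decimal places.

σ̂²_MAP = 3.571

Sum of squared deviations about the known mean: SS = (3.6−4)² + (6.1−4)² + (2.3−4)² + (7.5−4)² = 19.71.
The Normal likelihood contributes (σ²)^(−n/2) exp(−SS/(2σ²)), so the posterior is Inverse-Gamma(α + n/2, β + SS/2) = Inverse-Gamma(4, 17.855).
The mode of Inverse-Gamma(a, b) is b/(a+1) = 17.855/5 ≈ 3.571.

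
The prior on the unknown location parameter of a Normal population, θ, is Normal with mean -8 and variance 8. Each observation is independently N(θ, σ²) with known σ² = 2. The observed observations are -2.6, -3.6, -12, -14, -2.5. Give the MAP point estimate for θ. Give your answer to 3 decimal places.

θ̂_MAP = -6.990

n = 5; x̄ = ((-2.6) + (-3.6) + (-12) + (-14) + (-2.5))/5 = -34.7/5 = -6.94.
For a Normal prior and Normal likelihood with known variance, the posterior is Normal; its mode equals its mean, the precision-weighted average.
Prior precision 1/σ₀² = 1/8 = 0.125; data precision n/σ² = 5/2 = 2.5.
θ̂ = (0.125·(-8) + 2.5·(-6.94)) / (0.125 + 2.5) = (-18.35)/2.625 = -734/105 ≈ -6.990.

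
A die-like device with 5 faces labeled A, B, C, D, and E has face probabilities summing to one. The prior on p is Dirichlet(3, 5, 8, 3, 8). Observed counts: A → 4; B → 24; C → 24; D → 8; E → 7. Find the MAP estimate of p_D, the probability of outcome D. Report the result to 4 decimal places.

The posterior is Dirichlet(αᵢ + nᵢ) = Dirichlet(7, 29, 32, 11, 15).
For a Dirichlet(a₁,…,a_K) with all aᵢ > 1, the mode has j-th component (aⱼ − 1)/(Σaᵢ − K).
Here Σaᵢ = 94 and K = 5, so p_D = (11 − 1)/(94 − 5) = 10/89 ≈ 0.1124.

MAP estimate of p_D = 0.1124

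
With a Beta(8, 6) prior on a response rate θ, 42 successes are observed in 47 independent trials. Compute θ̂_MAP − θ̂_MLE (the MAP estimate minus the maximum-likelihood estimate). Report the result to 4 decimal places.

Posterior is Beta(50, 11); MAP = (50−1)/(61−2) = 49/59 ≈ 0.83051.
MLE ignores the prior: θ̂_MLE = k/n = 42/47 ≈ 0.89362.
Difference = 49/59 − 42/47 = -175/2773 ≈ -0.0631.

MAP − MLE = -0.0631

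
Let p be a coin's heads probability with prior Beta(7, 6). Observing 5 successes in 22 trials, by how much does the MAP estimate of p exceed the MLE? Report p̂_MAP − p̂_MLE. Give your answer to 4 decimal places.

MAP − MLE = 0.1061

Posterior is Beta(12, 23); MAP = (12−1)/(35−2) = 11/33 ≈ 0.33333.
MLE ignores the prior: p̂_MLE = k/n = 5/22 ≈ 0.22727.
Difference = 11/33 − 5/22 = 7/66 ≈ 0.1061.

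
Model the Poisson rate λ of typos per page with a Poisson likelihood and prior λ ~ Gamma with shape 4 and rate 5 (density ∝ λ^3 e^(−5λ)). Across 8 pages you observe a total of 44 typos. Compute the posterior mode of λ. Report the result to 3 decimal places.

λ̂_MAP = 3.615

Σxᵢ = 44, n = 8.
Posterior ∝ λ^3e^(−5λ) · λ^44e^(−8λ) = λ^47e^(−13λ), i.e. Gamma(shape=48, rate=13).
The mode of a Gamma(a, b) with a ≥ 1 (shape–rate) is (a−1)/b = 47/13 ≈ 3.615.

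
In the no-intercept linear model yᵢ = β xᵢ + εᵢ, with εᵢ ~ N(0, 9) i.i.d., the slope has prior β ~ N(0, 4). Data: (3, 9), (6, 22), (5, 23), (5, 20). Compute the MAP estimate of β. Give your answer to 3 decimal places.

log p(β | y) = −Σ(yᵢ − βxᵢ)²/(2·9) − β²/(2·4) + const.
Setting the derivative to zero: Σxᵢ(yᵢ − βxᵢ)/9 − β/4 = 0, so β = Σxᵢyᵢ / (Σxᵢ² + σ²/τ²).
Σxᵢyᵢ = 3·9 + 6·22 + 5·23 + 5·20 = 374; Σxᵢ² = 95; σ²/τ² = 2.25.
β̂_MAP = 374 / (95 + 2.25) = 374/97.25 ≈ 3.846.

β̂_MAP = 3.846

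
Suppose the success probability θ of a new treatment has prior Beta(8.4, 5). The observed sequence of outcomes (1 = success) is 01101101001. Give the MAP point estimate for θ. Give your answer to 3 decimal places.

θ̂_MAP = 0.598

Prior: Beta(8.4, 5).
Data: 6 successes in 11 trials (from the sequence). The binomial likelihood contributes θ^6(1−θ)^5, so the posterior is Beta(8.4+6, 5+5) = Beta(14.4, 10).
For Beta(a, b) with a, b > 1 the mode is (a−1)/(a+b−2) = 13.4/22.4 ≈ 0.598.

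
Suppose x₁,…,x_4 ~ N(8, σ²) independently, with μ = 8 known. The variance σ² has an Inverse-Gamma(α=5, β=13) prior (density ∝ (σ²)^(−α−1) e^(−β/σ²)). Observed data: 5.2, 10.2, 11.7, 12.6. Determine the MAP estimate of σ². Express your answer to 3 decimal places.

σ̂²_MAP = 4.596

Sum of squared deviations about the known mean: SS = (5.2−8)² + (10.2−8)² + (11.7−8)² + (12.6−8)² = 47.53.
The Normal likelihood contributes (σ²)^(−n/2) exp(−SS/(2σ²)), so the posterior is Inverse-Gamma(α + n/2, β + SS/2) = Inverse-Gamma(7, 36.765).
The mode of Inverse-Gamma(a, b) is b/(a+1) = 36.765/8 ≈ 4.596.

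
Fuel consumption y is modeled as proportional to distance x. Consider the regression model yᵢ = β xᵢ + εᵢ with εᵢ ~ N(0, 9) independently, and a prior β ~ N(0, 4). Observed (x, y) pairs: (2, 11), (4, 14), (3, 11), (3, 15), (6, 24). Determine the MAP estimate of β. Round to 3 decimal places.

log p(β | y) = −Σ(yᵢ − βxᵢ)²/(2·9) − β²/(2·4) + const.
Setting the derivative to zero: Σxᵢ(yᵢ − βxᵢ)/9 − β/4 = 0, so β = Σxᵢyᵢ / (Σxᵢ² + σ²/τ²).
Σxᵢyᵢ = 2·11 + 4·14 + 3·11 + 3·15 + 6·24 = 300; Σxᵢ² = 74; σ²/τ² = 2.25.
β̂_MAP = 300 / (74 + 2.25) = 300/76.25 ≈ 3.934.

β̂_MAP = 3.934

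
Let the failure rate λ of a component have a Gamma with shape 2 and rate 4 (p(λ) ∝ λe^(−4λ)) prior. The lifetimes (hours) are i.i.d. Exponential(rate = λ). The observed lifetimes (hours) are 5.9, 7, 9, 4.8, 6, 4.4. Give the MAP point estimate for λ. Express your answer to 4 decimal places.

The Exponential(rate=λ) likelihood is ∝ λ^n e^(−λΣtᵢ). Here n = 6 and Σtᵢ = 5.9 + 7 + 9 + 4.8 + 6 + 4.4 = 37.1.
Posterior ∝ λe^(−4λ) · λ^6e^(−37.1λ) = λ^7e^(−41.1λ), i.e. Gamma(8, 41.1).
Mode = (a−1)/b = 7/41.1 ≈ 0.1703.

λ̂_MAP = 0.1703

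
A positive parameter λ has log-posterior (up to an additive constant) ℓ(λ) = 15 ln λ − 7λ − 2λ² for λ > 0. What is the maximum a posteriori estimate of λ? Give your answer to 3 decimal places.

λ̂_MAP = 1.250

ℓ'(λ) = 15/λ − 7 − 4λ. Setting this to zero and multiplying by λ: 4λ² + 7λ − 15 = 0.
λ = (−7 + √(7² + 4·4·15)) / (2·4) = (−7 + √289) / 8 = (−7 + 17)/8 = 5/4.
ℓ''(λ) = −15/λ² − 4 < 0, confirming a maximum.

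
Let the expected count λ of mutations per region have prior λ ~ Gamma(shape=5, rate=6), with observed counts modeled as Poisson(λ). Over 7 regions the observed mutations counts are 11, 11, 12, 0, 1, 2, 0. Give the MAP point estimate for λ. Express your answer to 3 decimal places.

λ̂_MAP = 3.154

Σxᵢ = 11+11+12+0+1+2+0 = 37, with n = 7.
Posterior ∝ λ^4e^(−6λ) · λ^37e^(−7λ) = λ^41e^(−13λ), i.e. Gamma(shape=42, rate=13).
The mode of a Gamma(a, b) with a ≥ 1 (shape–rate) is (a−1)/b = 41/13 ≈ 3.154.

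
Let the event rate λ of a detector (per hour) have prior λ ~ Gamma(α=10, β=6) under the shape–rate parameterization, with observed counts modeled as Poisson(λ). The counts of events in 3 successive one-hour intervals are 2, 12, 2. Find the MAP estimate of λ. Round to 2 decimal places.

Σxᵢ = 2+12+2 = 16, with n = 3.
Posterior ∝ λ^9e^(−6λ) · λ^16e^(−3λ) = λ^25e^(−9λ), i.e. Gamma(shape=26, rate=9).
The mode of a Gamma(a, b) with a ≥ 1 (shape–rate) is (a−1)/b = 25/9 ≈ 2.78.

λ̂_MAP = 2.78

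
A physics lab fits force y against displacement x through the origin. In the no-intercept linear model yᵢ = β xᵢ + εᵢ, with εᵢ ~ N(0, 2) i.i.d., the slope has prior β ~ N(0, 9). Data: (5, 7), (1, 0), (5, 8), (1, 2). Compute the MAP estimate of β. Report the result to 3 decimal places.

log p(β | y) = −Σ(yᵢ − βxᵢ)²/(2·2) − β²/(2·9) + const.
Setting the derivative to zero: Σxᵢ(yᵢ − βxᵢ)/2 − β/9 = 0, so β = Σxᵢyᵢ / (Σxᵢ² + σ²/τ²).
Σxᵢyᵢ = 5·7 + 1·0 + 5·8 + 1·2 = 77; Σxᵢ² = 52; σ²/τ² = 2/9.
β̂_MAP = 77 / (52 + 2/9) = 77/(470/9) = 693/470 ≈ 1.474.

β̂_MAP = 1.474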